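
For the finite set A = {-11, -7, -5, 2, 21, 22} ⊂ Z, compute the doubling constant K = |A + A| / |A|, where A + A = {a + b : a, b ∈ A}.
K = |A + A| / |A| = 21/6 = 7/2

Enumerate A + A = {a + b : a, b ∈ A}. With |A| = 6, there are |A|^2 = 36 ordered sum pairs; collecting distinct values, A + A = {-22, -18, -16, -14, -12, -10, -9, -5, -3, 4, 10, 11, 14, 15, 16, 17, 23, 24, 42, 43, 44}, so |A + A| = 21. Thus K = 21/6 = 7/2. For comparison, the minimum possible |A + A| over all 6-element sets is 2·6 − 1 = 11 (so min K = 11/6), attained only by arithmetic progressions.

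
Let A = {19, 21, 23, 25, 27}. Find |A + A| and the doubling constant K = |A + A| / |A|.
K = |A + A| / |A| = 9/5

Enumerate A + A = {a + b : a, b ∈ A}. With |A| = 5, there are |A|^2 = 25 ordered sum pairs; collecting distinct values, A + A = {38, 40, 42, 44, 46, 48, 50, 52, 54}, so |A + A| = 9. Thus K = 9/5. Here |A + A| = 2|A| − 1 = 9, the minimum possible — so K = 9/5 is minimal, which holds iff A is an arithmetic progression.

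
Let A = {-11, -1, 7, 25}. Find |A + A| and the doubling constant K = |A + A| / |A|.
K = |A + A| / |A| = 9/4

Enumerate A + A = {a + b : a, b ∈ A}. With |A| = 4, there are |A|^2 = 16 ordered sum pairs; collecting distinct values, A + A = {-22, -12, -4, -2, 6, 14, 24, 32, 50}, so |A + A| = 9. Thus K = 9/4. For comparison, the minimum possible |A + A| over all 4-element sets is 2·4 − 1 = 7 (so min K = 7/4), attained only by arithmetic progressions.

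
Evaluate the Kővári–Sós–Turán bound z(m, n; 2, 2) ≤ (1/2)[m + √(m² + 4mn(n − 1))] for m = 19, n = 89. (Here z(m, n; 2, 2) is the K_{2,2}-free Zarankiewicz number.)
z(19, 89; 2, 2) ≤ (1/2)[19 + √(19² + 4·19·89·88)] = (1/2)[19 + √595593] = 395.3734

Kővári–Sós–Turán: let r_1, ..., r_19 be the row sums and z = Σ r_i the total number of 1s. Each pair of columns can share at most one row with both entries 1 (else a 2×2 all-ones block appears), so Σ_i C(r_i, 2) ≤ C(89, 2) = 3916. By convexity Σ_i C(r_i, 2) ≥ 19·C(z/19, 2) = z(z − 19)/(2·19), giving z² − 19z − 19·89·88 ≤ 0 and hence z ≤ (1/2)[19 + √(361 + 4·148808)] = (1/2)[19 + √595593] ≈ (1/2)(19 + 771.7467) = 395.3734.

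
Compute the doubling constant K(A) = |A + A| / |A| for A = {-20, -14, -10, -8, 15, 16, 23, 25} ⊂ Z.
K = |A + A| / |A| = 33/8

Enumerate A + A = {a + b : a, b ∈ A}. With |A| = 8, there are |A|^2 = 64 ordered sum pairs; collecting distinct values, A + A = {-40, -34, -30, -28, -24, -22, -20, -18, -16, -5, -4, 1, 2, 3, 5, 6, 7, 8, 9, 11, 13, 15, 17, 30, 31, 32, 38, 39, 40, 41, 46, 48, 50}, so |A + A| = 33. Thus K = 33/8. For comparison, the minimum possible |A + A| over all 8-element sets is 2·8 − 1 = 15 (so min K = 15/8), attained only by arithmetic progressions.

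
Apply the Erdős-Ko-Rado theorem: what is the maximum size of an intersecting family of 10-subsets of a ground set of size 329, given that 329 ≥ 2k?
max |F| = C(328, 9) = 108397168895995200

The Erdős-Ko-Rado theorem states: for n ≥ 2k, an intersecting family of k-subsets of an n-element set has size at most C(n − 1, k − 1), with equality for 'star' families {A ⊆ [n] : |A| = k, i ∈ A} (fix an element i). For n = 329, k = 10: C(328, 9) = 108397168895995200.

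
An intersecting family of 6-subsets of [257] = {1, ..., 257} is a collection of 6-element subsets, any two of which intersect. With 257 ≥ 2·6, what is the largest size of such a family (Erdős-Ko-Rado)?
max |F| = C(256, 5) = 8809549056

The Erdős-Ko-Rado theorem states: for n ≥ 2k, an intersecting family of k-subsets of an n-element set has size at most C(n − 1, k − 1), with equality for 'star' families {A ⊆ [n] : |A| = k, i ∈ A} (fix an element i). For n = 257, k = 6: C(256, 5) = 8809549056.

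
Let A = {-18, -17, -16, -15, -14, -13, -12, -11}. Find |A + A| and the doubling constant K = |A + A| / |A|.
K = |A + A| / |A| = 15/8

Enumerate A + A = {a + b : a, b ∈ A}. With |A| = 8, there are |A|^2 = 64 ordered sum pairs; collecting distinct values, A + A = {-36, -35, -34, -33, -32, -31, -30, -29, -28, -27, -26, -25, -24, -23, -22}, so |A + A| = 15. Thus K = 15/8. Here |A + A| = 2|A| − 1 = 15, the minimum possible — so K = 15/8 is minimal, which holds iff A is an arithmetic progression.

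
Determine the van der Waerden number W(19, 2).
W(19, 2) = 19 + 1 = 20

A 2-term AP is any pair of integers, so a monochromatic 2-AP exists iff some colour is used at least twice. With 19 colours, the colouring i ↦ i on {1, ..., 19} uses each colour once, avoiding any monochromatic pair, so W(19, 2) > 19. For {1, ..., 20}, pigeonhole forces two integers of the same colour, which form a monochromatic 2-AP. Hence W(19, 2) = 20.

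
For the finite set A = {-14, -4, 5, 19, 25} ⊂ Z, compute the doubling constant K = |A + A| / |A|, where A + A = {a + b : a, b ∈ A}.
K = |A + A| / |A| = 15/5 = 3

Enumerate A + A = {a + b : a, b ∈ A}. With |A| = 5, there are |A|^2 = 25 ordered sum pairs; collecting distinct values, A + A = {-28, -18, -9, -8, 1, 5, 10, 11, 15, 21, 24, 30, 38, 44, 50}, so |A + A| = 15. Thus K = 15/5 = 3. For comparison, the minimum possible |A + A| over all 5-element sets is 2·5 − 1 = 9 (so min K = 9/5), attained only by arithmetic progressions.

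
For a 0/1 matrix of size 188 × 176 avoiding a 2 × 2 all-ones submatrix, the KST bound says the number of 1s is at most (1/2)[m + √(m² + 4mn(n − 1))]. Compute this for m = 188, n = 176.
z(188, 176; 2, 2) ≤ (1/2)[188 + √(188² + 4·188·176·175)] = (1/2)[188 + √23196944] = 2502.1603

Kővári–Sós–Turán: let r_1, ..., r_188 be the row sums and z = Σ r_i the total number of 1s. Each pair of columns can share at most one row with both entries 1 (else a 2×2 all-ones block appears), so Σ_i C(r_i, 2) ≤ C(176, 2) = 15400. By convexity Σ_i C(r_i, 2) ≥ 188·C(z/188, 2) = z(z − 188)/(2·188), giving z² − 188z − 188·176·175 ≤ 0 and hence z ≤ (1/2)[188 + √(35344 + 4·5790400)] = (1/2)[188 + √23196944] ≈ (1/2)(188 + 4816.3206) = 2502.1603.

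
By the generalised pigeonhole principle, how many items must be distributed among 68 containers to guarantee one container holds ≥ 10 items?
n = (10 − 1)·68 + 1 = 613

By the generalised pigeonhole principle, to guarantee some box contains ≥ r objects we need more than (r − 1) · k objects total. Threshold: n = (r − 1) · k + 1. With r = 10 and k = 68: n = 9 · 68 + 1 = 612 + 1 = 613. For n = 612 = 9 · 68, we can put exactly 9 objects in every box, avoiding 10 in any single one — so 613 is tight.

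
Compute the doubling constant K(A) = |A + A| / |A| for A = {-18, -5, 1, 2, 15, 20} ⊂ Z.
K = |A + A| / |A| = 19/6

Enumerate A + A = {a + b : a, b ∈ A}. With |A| = 6, there are |A|^2 = 36 ordered sum pairs; collecting distinct values, A + A = {-36, -23, -17, -16, -10, -4, -3, 2, 3, 4, 10, 15, 16, 17, 21, 22, 30, 35, 40}, so |A + A| = 19. Thus K = 19/6. For comparison, the minimum possible |A + A| over all 6-element sets is 2·6 − 1 = 11 (so min K = 11/6), attained only by arithmetic progressions.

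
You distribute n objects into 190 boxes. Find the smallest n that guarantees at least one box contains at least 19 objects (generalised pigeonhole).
n = (19 − 1)·190 + 1 = 3421

By the generalised pigeonhole principle, to guarantee some box contains ≥ r objects we need more than (r − 1) · k objects total. Threshold: n = (r − 1) · k + 1. With r = 19 and k = 190: n = 18 · 190 + 1 = 3420 + 1 = 3421. For n = 3420 = 18 · 190, we can put exactly 18 objects in every box, avoiding 19 in any single one — so 3421 is tight.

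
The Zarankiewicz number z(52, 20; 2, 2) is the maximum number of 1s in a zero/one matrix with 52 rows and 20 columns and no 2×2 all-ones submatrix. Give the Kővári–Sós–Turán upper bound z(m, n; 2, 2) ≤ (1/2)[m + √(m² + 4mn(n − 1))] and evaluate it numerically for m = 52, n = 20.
z(52, 20; 2, 2) ≤ (1/2)[52 + √(52² + 4·52·20·19)] = (1/2)[52 + √81744] = 168.9545

Kővári–Sós–Turán: let r_1, ..., r_52 be the row sums and z = Σ r_i the total number of 1s. Each pair of columns can share at most one row with both entries 1 (else a 2×2 all-ones block appears), so Σ_i C(r_i, 2) ≤ C(20, 2) = 190. By convexity Σ_i C(r_i, 2) ≥ 52·C(z/52, 2) = z(z − 52)/(2·52), giving z² − 52z − 52·20·19 ≤ 0 and hence z ≤ (1/2)[52 + √(2704 + 4·19760)] = (1/2)[52 + √81744] ≈ (1/2)(52 + 285.9091) = 168.9545.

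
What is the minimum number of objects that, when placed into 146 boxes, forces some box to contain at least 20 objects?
n = (20 − 1)·146 + 1 = 2775

By the generalised pigeonhole principle, to guarantee some box contains ≥ r objects we need more than (r − 1) · k objects total. Threshold: n = (r − 1) · k + 1. With r = 20 and k = 146: n = 19 · 146 + 1 = 2774 + 1 = 2775. For n = 2774 = 19 · 146, we can put exactly 19 objects in every box, avoiding 20 in any single one — so 2775 is tight.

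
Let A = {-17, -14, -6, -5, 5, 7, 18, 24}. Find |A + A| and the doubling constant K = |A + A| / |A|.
K = |A + A| / |A| = 31/8

Enumerate A + A = {a + b : a, b ∈ A}. With |A| = 8, there are |A|^2 = 64 ordered sum pairs; collecting distinct values, A + A = {-34, -31, -28, -23, -22, -20, -19, -12, -11, -10, -9, -7, -1, 0, 1, 2, 4, 7, 10, 12, 13, 14, 18, 19, 23, 25, 29, 31, 36, 42, 48}, so |A + A| = 31. Thus K = 31/8. For comparison, the minimum possible |A + A| over all 8-element sets is 2·8 − 1 = 15 (so min K = 15/8), attained only by arithmetic progressions.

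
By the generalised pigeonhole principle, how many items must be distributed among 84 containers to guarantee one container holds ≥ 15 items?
n = (15 − 1)·84 + 1 = 1177

By the generalised pigeonhole principle, to guarantee some box contains ≥ r objects we need more than (r − 1) · k objects total. Threshold: n = (r − 1) · k + 1. With r = 15 and k = 84: n = 14 · 84 + 1 = 1176 + 1 = 1177. For n = 1176 = 14 · 84, we can put exactly 14 objects in every box, avoiding 15 in any single one — so 1177 is tight.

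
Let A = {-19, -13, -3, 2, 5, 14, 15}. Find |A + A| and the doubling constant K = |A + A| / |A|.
K = |A + A| / |A| = 27/7

Enumerate A + A = {a + b : a, b ∈ A}. With |A| = 7, there are |A|^2 = 49 ordered sum pairs; collecting distinct values, A + A = {-38, -32, -26, -22, -17, -16, -14, -11, -8, -6, -5, -4, -1, 1, 2, 4, 7, 10, 11, 12, 16, 17, 19, 20, 28, 29, 30}, so |A + A| = 27. Thus K = 27/7. For comparison, the minimum possible |A + A| over all 7-element sets is 2·7 − 1 = 13 (so min K = 13/7), attained only by arithmetic progressions.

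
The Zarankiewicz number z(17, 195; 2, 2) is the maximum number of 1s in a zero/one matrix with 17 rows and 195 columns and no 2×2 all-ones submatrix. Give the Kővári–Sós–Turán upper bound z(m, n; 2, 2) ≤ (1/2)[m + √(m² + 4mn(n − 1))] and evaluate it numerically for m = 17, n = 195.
z(17, 195; 2, 2) ≤ (1/2)[17 + √(17² + 4·17·195·194)] = (1/2)[17 + √2572729] = 810.4864

Kővári–Sós–Turán: let r_1, ..., r_17 be the row sums and z = Σ r_i the total number of 1s. Each pair of columns can share at most one row with both entries 1 (else a 2×2 all-ones block appears), so Σ_i C(r_i, 2) ≤ C(195, 2) = 18915. By convexity Σ_i C(r_i, 2) ≥ 17·C(z/17, 2) = z(z − 17)/(2·17), giving z² − 17z − 17·195·194 ≤ 0 and hence z ≤ (1/2)[17 + √(289 + 4·643110)] = (1/2)[17 + √2572729] ≈ (1/2)(17 + 1603.9729) = 810.4864.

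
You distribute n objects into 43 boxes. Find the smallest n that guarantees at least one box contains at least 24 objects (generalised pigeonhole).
n = (24 − 1)·43 + 1 = 990

By the generalised pigeonhole principle, to guarantee some box contains ≥ r objects we need more than (r − 1) · k objects total. Threshold: n = (r − 1) · k + 1. With r = 24 and k = 43: n = 23 · 43 + 1 = 989 + 1 = 990. For n = 989 = 23 · 43, we can put exactly 23 objects in every box, avoiding 24 in any single one — so 990 is tight.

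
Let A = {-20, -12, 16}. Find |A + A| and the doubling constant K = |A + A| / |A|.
K = |A + A| / |A| = 6/3 = 2

Enumerate A + A = {a + b : a, b ∈ A}. With |A| = 3, there are |A|^2 = 9 ordered sum pairs; collecting distinct values, A + A = {-40, -32, -24, -4, 4, 32}, so |A + A| = 6. Thus K = 6/3 = 2. For comparison, the minimum possible |A + A| over all 3-element sets is 2·3 − 1 = 5 (so min K = 5/3), attained only by arithmetic progressions.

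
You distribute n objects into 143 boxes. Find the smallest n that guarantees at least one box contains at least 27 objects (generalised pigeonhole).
n = (27 − 1)·143 + 1 = 3719

By the generalised pigeonhole principle, to guarantee some box contains ≥ r objects we need more than (r − 1) · k objects total. Threshold: n = (r − 1) · k + 1. With r = 27 and k = 143: n = 26 · 143 + 1 = 3718 + 1 = 3719. For n = 3718 = 26 · 143, we can put exactly 26 objects in every box, avoiding 27 in any single one — so 3719 is tight.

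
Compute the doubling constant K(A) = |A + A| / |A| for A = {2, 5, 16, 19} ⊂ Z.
K = |A + A| / |A| = 9/4

Enumerate A + A = {a + b : a, b ∈ A}. With |A| = 4, there are |A|^2 = 16 ordered sum pairs; collecting distinct values, A + A = {4, 7, 10, 18, 21, 24, 32, 35, 38}, so |A + A| = 9. Thus K = 9/4. For comparison, the minimum possible |A + A| over all 4-element sets is 2·4 − 1 = 7 (so min K = 7/4), attained only by arithmetic progressions.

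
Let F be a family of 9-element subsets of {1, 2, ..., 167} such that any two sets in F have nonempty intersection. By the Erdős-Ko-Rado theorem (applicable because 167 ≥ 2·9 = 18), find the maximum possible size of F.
max |F| = C(166, 8) = 12049276177620

Erdős-Ko-Rado (1961): when n ≥ 2k, max |F| = C(n−1, k−1). The bound is attained by the star {A : i ∈ A} for any fixed i ∈ [n]. Here C(167−1, 9−1) = C(166, 8) = 12049276177620.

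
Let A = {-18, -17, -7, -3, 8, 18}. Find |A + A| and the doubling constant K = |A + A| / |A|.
K = |A + A| / |A| = 19/6

Enumerate A + A = {a + b : a, b ∈ A}. With |A| = 6, there are |A|^2 = 36 ordered sum pairs; collecting distinct values, A + A = {-36, -35, -34, -25, -24, -21, -20, -14, -10, -9, -6, 0, 1, 5, 11, 15, 16, 26, 36}, so |A + A| = 19. Thus K = 19/6. For comparison, the minimum possible |A + A| over all 6-element sets is 2·6 − 1 = 11 (so min K = 11/6), attained only by arithmetic progressions.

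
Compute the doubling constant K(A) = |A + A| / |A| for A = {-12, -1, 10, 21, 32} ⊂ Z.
K = |A + A| / |A| = 9/5

Enumerate A + A = {a + b : a, b ∈ A}. With |A| = 5, there are |A|^2 = 25 ordered sum pairs; collecting distinct values, A + A = {-24, -13, -2, 9, 20, 31, 42, 53, 64}, so |A + A| = 9. Thus K = 9/5. Here |A + A| = 2|A| − 1 = 9, the minimum possible — so K = 9/5 is minimal, which holds iff A is an arithmetic progression.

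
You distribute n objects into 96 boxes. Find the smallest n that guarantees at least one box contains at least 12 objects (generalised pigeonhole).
n = (12 − 1)·96 + 1 = 1057

By the generalised pigeonhole principle, to guarantee some box contains ≥ r objects we need more than (r − 1) · k objects total. Threshold: n = (r − 1) · k + 1. With r = 12 and k = 96: n = 11 · 96 + 1 = 1056 + 1 = 1057. For n = 1056 = 11 · 96, we can put exactly 11 objects in every box, avoiding 12 in any single one — so 1057 is tight.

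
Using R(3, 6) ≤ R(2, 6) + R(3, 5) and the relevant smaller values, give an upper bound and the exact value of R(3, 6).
R(3, 6) ≤ R(2, 6) + R(3, 5) = 6 + 14 = 20; exact value R(3, 6) = 18.

The Erdős–Szekeres recurrence R(r, s) ≤ R(r−1, s) + R(r, s−1) applied to (r, s) = (3, 6) gives
  R(3, 6) ≤ R(2, 6) + R(3, 5) = 6 + 14 = 20.
(Recall R(2, k) = k and R is symmetric.) The recurrence is not tight here (it gives 20, but the exact value is R(3, 6) = 18); the tight upper bound requires a sharper argument than the simple recurrence, combined with a lower-bound construction on K_{17}.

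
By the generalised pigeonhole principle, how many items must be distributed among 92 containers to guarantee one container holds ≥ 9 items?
n = (9 − 1)·92 + 1 = 737

By the generalised pigeonhole principle, to guarantee some box contains ≥ r objects we need more than (r − 1) · k objects total. Threshold: n = (r − 1) · k + 1. With r = 9 and k = 92: n = 8 · 92 + 1 = 736 + 1 = 737. For n = 736 = 8 · 92, we can put exactly 8 objects in every box, avoiding 9 in any single one — so 737 is tight.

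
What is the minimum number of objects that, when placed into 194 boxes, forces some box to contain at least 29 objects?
n = (29 − 1)·194 + 1 = 5433

By the generalised pigeonhole principle, to guarantee some box contains ≥ r objects we need more than (r − 1) · k objects total. Threshold: n = (r − 1) · k + 1. With r = 29 and k = 194: n = 28 · 194 + 1 = 5432 + 1 = 5433. For n = 5432 = 28 · 194, we can put exactly 28 objects in every box, avoiding 29 in any single one — so 5433 is tight.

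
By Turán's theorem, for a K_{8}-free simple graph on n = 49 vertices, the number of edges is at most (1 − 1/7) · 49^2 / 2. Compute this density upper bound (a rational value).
Turán density bound = (6/7) · 49^2/2 = 1029

Turán's theorem: ex(n, K_{r+1}) is achieved by the complete r-partite Turán graph T(n, r) with parts as balanced as possible, and is at most (1 − 1/r) · n^2/2. For r = 7, n = 49: the density bound is (6/7) · 2401/2 = 1029. Since 7 ∣ 49, the Turán graph T(49, 7) has parts of equal size 7, and its edge count e(T(49, 7)) = 1029 attains the density bound exactly.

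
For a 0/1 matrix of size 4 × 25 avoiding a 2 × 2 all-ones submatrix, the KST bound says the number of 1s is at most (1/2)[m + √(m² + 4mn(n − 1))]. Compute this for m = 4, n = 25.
z(4, 25; 2, 2) ≤ (1/2)[4 + √(4² + 4·4·25·24)] = (1/2)[4 + √9616] = 51.0306

Kővári–Sós–Turán: let r_1, ..., r_4 be the row sums and z = Σ r_i the total number of 1s. Each pair of columns can share at most one row with both entries 1 (else a 2×2 all-ones block appears), so Σ_i C(r_i, 2) ≤ C(25, 2) = 300. By convexity Σ_i C(r_i, 2) ≥ 4·C(z/4, 2) = z(z − 4)/(2·4), giving z² − 4z − 4·25·24 ≤ 0 and hence z ≤ (1/2)[4 + √(16 + 4·2400)] = (1/2)[4 + √9616] ≈ (1/2)(4 + 98.0612) = 51.0306.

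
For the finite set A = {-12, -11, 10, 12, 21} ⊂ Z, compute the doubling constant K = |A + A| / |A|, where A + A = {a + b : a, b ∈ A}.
K = |A + A| / |A| = 15/5 = 3

Enumerate A + A = {a + b : a, b ∈ A}. With |A| = 5, there are |A|^2 = 25 ordered sum pairs; collecting distinct values, A + A = {-24, -23, -22, -2, -1, 0, 1, 9, 10, 20, 22, 24, 31, 33, 42}, so |A + A| = 15. Thus K = 15/5 = 3. For comparison, the minimum possible |A + A| over all 5-element sets is 2·5 − 1 = 9 (so min K = 9/5), attained only by arithmetic progressions.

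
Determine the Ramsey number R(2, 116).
R(2, 116) = 116

R(2, k) = k for all k ≥ 2: in a 2-colouring of K_k, either some edge is red (a red K_2) or all edges are blue (a blue K_k). And K_{115} coloured all-blue has no blue K_116, so R(2, 116) > 115. Hence R(2, 116) = 116.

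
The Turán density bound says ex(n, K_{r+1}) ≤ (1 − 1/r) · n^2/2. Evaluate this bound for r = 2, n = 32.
Turán density bound = (1/2) · 32^2/2 = 256

Turán's theorem: ex(n, K_{r+1}) is achieved by the complete r-partite Turán graph T(n, r) with parts as balanced as possible, and is at most (1 − 1/r) · n^2/2. For r = 2, n = 32: the density bound is (1/2) · 1024/2 = 256. Since 2 ∣ 32, the Turán graph T(32, 2) has parts of equal size 16, and its edge count e(T(32, 2)) = 256 attains the density bound exactly.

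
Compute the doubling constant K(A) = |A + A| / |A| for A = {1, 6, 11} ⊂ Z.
K = |A + A| / |A| = 5/3

Enumerate A + A = {a + b : a, b ∈ A}. With |A| = 3, there are |A|^2 = 9 ordered sum pairs; collecting distinct values, A + A = {2, 7, 12, 17, 22}, so |A + A| = 5. Thus K = 5/3. Here |A + A| = 2|A| − 1 = 5, the minimum possible — so K = 5/3 is minimal, which holds iff A is an arithmetic progression.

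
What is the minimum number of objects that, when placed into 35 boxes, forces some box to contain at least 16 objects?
n = (16 − 1)·35 + 1 = 526

By the generalised pigeonhole principle, to guarantee some box contains ≥ r objects we need more than (r − 1) · k objects total. Threshold: n = (r − 1) · k + 1. With r = 16 and k = 35: n = 15 · 35 + 1 = 525 + 1 = 526. For n = 525 = 15 · 35, we can put exactly 15 objects in every box, avoiding 16 in any single one — so 526 is tight.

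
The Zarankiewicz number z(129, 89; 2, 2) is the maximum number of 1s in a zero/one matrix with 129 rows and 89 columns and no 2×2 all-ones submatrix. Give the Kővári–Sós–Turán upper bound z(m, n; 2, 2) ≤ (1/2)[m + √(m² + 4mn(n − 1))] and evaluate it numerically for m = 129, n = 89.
z(129, 89; 2, 2) ≤ (1/2)[129 + √(129² + 4·129·89·88)] = (1/2)[129 + √4057953] = 1071.7181

Kővári–Sós–Turán: let r_1, ..., r_129 be the row sums and z = Σ r_i the total number of 1s. Each pair of columns can share at most one row with both entries 1 (else a 2×2 all-ones block appears), so Σ_i C(r_i, 2) ≤ C(89, 2) = 3916. By convexity Σ_i C(r_i, 2) ≥ 129·C(z/129, 2) = z(z − 129)/(2·129), giving z² − 129z − 129·89·88 ≤ 0 and hence z ≤ (1/2)[129 + √(16641 + 4·1010328)] = (1/2)[129 + √4057953] ≈ (1/2)(129 + 2014.4361) = 1071.7181.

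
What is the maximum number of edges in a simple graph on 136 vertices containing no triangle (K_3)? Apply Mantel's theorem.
ex(136, K_3) = ⌊136^2/4⌋ = 4624

Mantel (1907): a triangle-free graph on n vertices has at most ⌊n^2/4⌋ edges, with equality for the complete bipartite graph K_{⌊n/2⌋, ⌈n/2⌉}. For n = 136: ⌊136^2/4⌋ = ⌊18496/4⌋ = 4624. The extremal graph is K_{68, 68}, which has 68·68 = 4624 edges.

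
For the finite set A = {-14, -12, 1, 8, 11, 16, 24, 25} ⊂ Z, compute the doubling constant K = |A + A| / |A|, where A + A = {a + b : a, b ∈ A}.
K = |A + A| / |A| = 33/8

Enumerate A + A = {a + b : a, b ∈ A}. With |A| = 8, there are |A|^2 = 64 ordered sum pairs; collecting distinct values, A + A = {-28, -26, -24, -13, -11, -6, -4, -3, -1, 2, 4, 9, 10, 11, 12, 13, 16, 17, 19, 22, 24, 25, 26, 27, 32, 33, 35, 36, 40, 41, 48, 49, 50}, so |A + A| = 33. Thus K = 33/8. For comparison, the minimum possible |A + A| over all 8-element sets is 2·8 − 1 = 15 (so min K = 15/8), attained only by arithmetic progressions.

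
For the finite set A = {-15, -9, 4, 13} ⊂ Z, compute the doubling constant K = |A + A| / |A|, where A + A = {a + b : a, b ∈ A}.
K = |A + A| / |A| = 10/4 = 5/2

Enumerate A + A = {a + b : a, b ∈ A}. With |A| = 4, there are |A|^2 = 16 ordered sum pairs; collecting distinct values, A + A = {-30, -24, -18, -11, -5, -2, 4, 8, 17, 26}, so |A + A| = 10. Thus K = 10/4 = 5/2. For comparison, the minimum possible |A + A| over all 4-element sets is 2·4 − 1 = 7 (so min K = 7/4), attained only by arithmetic progressions.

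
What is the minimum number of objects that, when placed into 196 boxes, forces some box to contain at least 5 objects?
n = (5 − 1)·196 + 1 = 785

By the generalised pigeonhole principle, to guarantee some box contains ≥ r objects we need more than (r − 1) · k objects total. Threshold: n = (r − 1) · k + 1. With r = 5 and k = 196: n = 4 · 196 + 1 = 784 + 1 = 785. For n = 784 = 4 · 196, we can put exactly 4 objects in every box, avoiding 5 in any single one — so 785 is tight.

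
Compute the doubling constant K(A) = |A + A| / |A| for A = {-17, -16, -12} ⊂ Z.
K = |A + A| / |A| = 6/3 = 2

Enumerate A + A = {a + b : a, b ∈ A}. With |A| = 3, there are |A|^2 = 9 ordered sum pairs; collecting distinct values, A + A = {-34, -33, -32, -29, -28, -24}, so |A + A| = 6. Thus K = 6/3 = 2. For comparison, the minimum possible |A + A| over all 3-element sets is 2·3 − 1 = 5 (so min K = 5/3), attained only by arithmetic progressions.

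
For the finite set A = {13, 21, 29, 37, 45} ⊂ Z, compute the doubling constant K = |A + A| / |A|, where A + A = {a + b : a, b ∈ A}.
K = |A + A| / |A| = 9/5

Enumerate A + A = {a + b : a, b ∈ A}. With |A| = 5, there are |A|^2 = 25 ordered sum pairs; collecting distinct values, A + A = {26, 34, 42, 50, 58, 66, 74, 82, 90}, so |A + A| = 9. Thus K = 9/5. Here |A + A| = 2|A| − 1 = 9, the minimum possible — so K = 9/5 is minimal, which holds iff A is an arithmetic progression.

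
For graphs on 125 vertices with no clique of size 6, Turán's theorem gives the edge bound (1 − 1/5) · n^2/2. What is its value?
Turán density bound = (4/5) · 125^2/2 = 6250

Turán's theorem: ex(n, K_{r+1}) is achieved by the complete r-partite Turán graph T(n, r) with parts as balanced as possible, and is at most (1 − 1/r) · n^2/2. For r = 5, n = 125: the density bound is (4/5) · 15625/2 = 6250. Since 5 ∣ 125, the Turán graph T(125, 5) has parts of equal size 25, and its edge count e(T(125, 5)) = 6250 attains the density bound exactly.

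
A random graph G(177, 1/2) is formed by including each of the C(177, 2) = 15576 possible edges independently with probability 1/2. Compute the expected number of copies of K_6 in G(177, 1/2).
E[# K_6] = C(177, 6) · (1/2)^C(6, 2) = 39202637320 / 2^15 = 4900329665/4096 ≈ 1196369.547119

For each 6-subset S of vertices (there are C(177, 6) = 39202637320 such S), let X_S = 1 if S induces a K_6 (all C(6, 2) = 15 edges present). Then P(X_S = 1) = (1/2)^15 = 1/32768. By linearity of expectation, E[# K_6] = C(177, 6) · (1/2)^15 = 39202637320 / 32768 = 4900329665/4096 ≈ 1196369.547119.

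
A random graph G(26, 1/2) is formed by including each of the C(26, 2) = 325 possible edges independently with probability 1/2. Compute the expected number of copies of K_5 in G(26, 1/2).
E[# K_5] = C(26, 5) · (1/2)^C(5, 2) = 65780 / 2^10 = 16445/256 ≈ 64.238281

For each 5-subset S of vertices (there are C(26, 5) = 65780 such S), let X_S = 1 if S induces a K_5 (all C(5, 2) = 10 edges present). Then P(X_S = 1) = (1/2)^10 = 1/1024. By linearity of expectation, E[# K_5] = C(26, 5) · (1/2)^10 = 65780 / 1024 = 16445/256 ≈ 64.238281.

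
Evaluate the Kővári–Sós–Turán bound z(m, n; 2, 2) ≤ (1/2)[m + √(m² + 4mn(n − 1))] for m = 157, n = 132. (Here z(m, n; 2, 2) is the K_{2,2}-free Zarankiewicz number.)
z(157, 132; 2, 2) ≤ (1/2)[157 + √(157² + 4·157·132·131)] = (1/2)[157 + √10884025] = 1728.0473

Kővári–Sós–Turán: let r_1, ..., r_157 be the row sums and z = Σ r_i the total number of 1s. Each pair of columns can share at most one row with both entries 1 (else a 2×2 all-ones block appears), so Σ_i C(r_i, 2) ≤ C(132, 2) = 8646. By convexity Σ_i C(r_i, 2) ≥ 157·C(z/157, 2) = z(z − 157)/(2·157), giving z² − 157z − 157·132·131 ≤ 0 and hence z ≤ (1/2)[157 + √(24649 + 4·2714844)] = (1/2)[157 + √10884025] ≈ (1/2)(157 + 3299.0946) = 1728.0473.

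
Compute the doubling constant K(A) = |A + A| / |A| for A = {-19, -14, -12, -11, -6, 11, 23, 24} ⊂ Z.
K = |A + A| / |A| = 33/8

Enumerate A + A = {a + b : a, b ∈ A}. With |A| = 8, there are |A|^2 = 64 ordered sum pairs; collecting distinct values, A + A = {-38, -33, -31, -30, -28, -26, -25, -24, -23, -22, -20, -18, -17, -12, -8, -3, -1, 0, 4, 5, 9, 10, 11, 12, 13, 17, 18, 22, 34, 35, 46, 47, 48}, so |A + A| = 33. Thus K = 33/8. For comparison, the minimum possible |A + A| over all 8-element sets is 2·8 − 1 = 15 (so min K = 15/8), attained only by arithmetic progressions.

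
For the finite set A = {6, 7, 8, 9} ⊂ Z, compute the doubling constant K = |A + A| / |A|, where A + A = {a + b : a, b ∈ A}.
K = |A + A| / |A| = 7/4

Enumerate A + A = {a + b : a, b ∈ A}. With |A| = 4, there are |A|^2 = 16 ordered sum pairs; collecting distinct values, A + A = {12, 13, 14, 15, 16, 17, 18}, so |A + A| = 7. Thus K = 7/4. Here |A + A| = 2|A| − 1 = 7, the minimum possible — so K = 7/4 is minimal, which holds iff A is an arithmetic progression.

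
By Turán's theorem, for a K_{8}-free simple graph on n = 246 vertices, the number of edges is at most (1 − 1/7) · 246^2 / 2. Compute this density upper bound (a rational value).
Turán density bound = (6/7) · 246^2/2 = 181548/7 ≈ 25935.4286

Turán's theorem: ex(n, K_{r+1}) is achieved by the complete r-partite Turán graph T(n, r) with parts as balanced as possible, and is at most (1 − 1/r) · n^2/2. For r = 7, n = 246: the density bound is (6/7) · 60516/2 = 181548/7 ≈ 25935.4286. The integer-valued extremum is e(T(246, 7)) = 25935, which is strictly less than the density bound 181548/7 since 7 ∤ 246 (the parts of T(246, 7) cannot all be equal).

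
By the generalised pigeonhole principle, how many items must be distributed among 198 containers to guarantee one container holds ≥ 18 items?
n = (18 − 1)·198 + 1 = 3367

By the generalised pigeonhole principle, to guarantee some box contains ≥ r objects we need more than (r − 1) · k objects total. Threshold: n = (r − 1) · k + 1. With r = 18 and k = 198: n = 17 · 198 + 1 = 3366 + 1 = 3367. For n = 3366 = 17 · 198, we can put exactly 17 objects in every box, avoiding 18 in any single one — so 3367 is tight.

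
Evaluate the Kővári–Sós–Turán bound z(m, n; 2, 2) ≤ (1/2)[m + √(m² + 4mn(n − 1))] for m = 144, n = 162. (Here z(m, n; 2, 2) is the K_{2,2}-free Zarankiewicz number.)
z(144, 162; 2, 2) ≤ (1/2)[144 + √(144² + 4·144·162·161)] = (1/2)[144 + √15043968] = 2011.3277

Kővári–Sós–Turán: let r_1, ..., r_144 be the row sums and z = Σ r_i the total number of 1s. Each pair of columns can share at most one row with both entries 1 (else a 2×2 all-ones block appears), so Σ_i C(r_i, 2) ≤ C(162, 2) = 13041. By convexity Σ_i C(r_i, 2) ≥ 144·C(z/144, 2) = z(z − 144)/(2·144), giving z² − 144z − 144·162·161 ≤ 0 and hence z ≤ (1/2)[144 + √(20736 + 4·3755808)] = (1/2)[144 + √15043968] ≈ (1/2)(144 + 3878.6554) = 2011.3277.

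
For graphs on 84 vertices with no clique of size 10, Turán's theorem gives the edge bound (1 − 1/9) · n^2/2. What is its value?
Turán density bound = (8/9) · 84^2/2 = 3136

Turán's theorem: ex(n, K_{r+1}) is achieved by the complete r-partite Turán graph T(n, r) with parts as balanced as possible, and is at most (1 − 1/r) · n^2/2. For r = 9, n = 84: the density bound is (8/9) · 7056/2 = 3136. The integer-valued extremum is e(T(84, 9)) = 3135, which is strictly less than the density bound 3136 since 9 ∤ 84 (the parts of T(84, 9) cannot all be equal).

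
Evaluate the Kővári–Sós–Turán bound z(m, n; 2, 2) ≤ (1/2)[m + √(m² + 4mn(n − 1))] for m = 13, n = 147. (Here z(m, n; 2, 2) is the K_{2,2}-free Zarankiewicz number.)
z(13, 147; 2, 2) ≤ (1/2)[13 + √(13² + 4·13·147·146)] = (1/2)[13 + √1116193] = 534.7502

Kővári–Sós–Turán: let r_1, ..., r_13 be the row sums and z = Σ r_i the total number of 1s. Each pair of columns can share at most one row with both entries 1 (else a 2×2 all-ones block appears), so Σ_i C(r_i, 2) ≤ C(147, 2) = 10731. By convexity Σ_i C(r_i, 2) ≥ 13·C(z/13, 2) = z(z − 13)/(2·13), giving z² − 13z − 13·147·146 ≤ 0 and hence z ≤ (1/2)[13 + √(169 + 4·279006)] = (1/2)[13 + √1116193] ≈ (1/2)(13 + 1056.5004) = 534.7502.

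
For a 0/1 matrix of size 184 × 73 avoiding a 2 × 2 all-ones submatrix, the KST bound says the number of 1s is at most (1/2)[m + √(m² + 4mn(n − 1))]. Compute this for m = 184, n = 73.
z(184, 73; 2, 2) ≤ (1/2)[184 + √(184² + 4·184·73·72)] = (1/2)[184 + √3902272] = 1079.7085

Kővári–Sós–Turán: let r_1, ..., r_184 be the row sums and z = Σ r_i the total number of 1s. Each pair of columns can share at most one row with both entries 1 (else a 2×2 all-ones block appears), so Σ_i C(r_i, 2) ≤ C(73, 2) = 2628. By convexity Σ_i C(r_i, 2) ≥ 184·C(z/184, 2) = z(z − 184)/(2·184), giving z² − 184z − 184·73·72 ≤ 0 and hence z ≤ (1/2)[184 + √(33856 + 4·967104)] = (1/2)[184 + √3902272] ≈ (1/2)(184 + 1975.4169) = 1079.7085.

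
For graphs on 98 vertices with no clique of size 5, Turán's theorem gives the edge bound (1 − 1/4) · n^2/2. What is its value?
Turán density bound = (3/4) · 98^2/2 = 7203/2 ≈ 3601.5

Turán's theorem: ex(n, K_{r+1}) is achieved by the complete r-partite Turán graph T(n, r) with parts as balanced as possible, and is at most (1 − 1/r) · n^2/2. For r = 4, n = 98: the density bound is (3/4) · 9604/2 = 7203/2 ≈ 3601.5. The integer-valued extremum is e(T(98, 4)) = 3601, which is strictly less than the density bound 7203/2 since 4 ∤ 98 (the parts of T(98, 4) cannot all be equal).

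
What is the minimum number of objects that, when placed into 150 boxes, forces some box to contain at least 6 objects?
n = (6 − 1)·150 + 1 = 751

By the generalised pigeonhole principle, to guarantee some box contains ≥ r objects we need more than (r − 1) · k objects total. Threshold: n = (r − 1) · k + 1. With r = 6 and k = 150: n = 5 · 150 + 1 = 750 + 1 = 751. For n = 750 = 5 · 150, we can put exactly 5 objects in every box, avoiding 6 in any single one — so 751 is tight.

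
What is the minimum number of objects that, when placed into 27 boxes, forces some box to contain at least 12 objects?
n = (12 − 1)·27 + 1 = 298

By the generalised pigeonhole principle, to guarantee some box contains ≥ r objects we need more than (r − 1) · k objects total. Threshold: n = (r − 1) · k + 1. With r = 12 and k = 27: n = 11 · 27 + 1 = 297 + 1 = 298. For n = 297 = 11 · 27, we can put exactly 11 objects in every box, avoiding 12 in any single one — so 298 is tight.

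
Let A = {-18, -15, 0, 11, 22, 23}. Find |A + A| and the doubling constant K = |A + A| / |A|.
K = |A + A| / |A| = 20/6 = 10/3

Enumerate A + A = {a + b : a, b ∈ A}. With |A| = 6, there are |A|^2 = 36 ordered sum pairs; collecting distinct values, A + A = {-36, -33, -30, -18, -15, -7, -4, 0, 4, 5, 7, 8, 11, 22, 23, 33, 34, 44, 45, 46}, so |A + A| = 20. Thus K = 20/6 = 10/3. For comparison, the minimum possible |A + A| over all 6-element sets is 2·6 − 1 = 11 (so min K = 11/6), attained only by arithmetic progressions.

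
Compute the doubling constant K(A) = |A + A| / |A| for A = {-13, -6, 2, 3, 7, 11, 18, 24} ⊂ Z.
K = |A + A| / |A| = 32/8 = 4

Enumerate A + A = {a + b : a, b ∈ A}. With |A| = 8, there are |A|^2 = 64 ordered sum pairs; collecting distinct values, A + A = {-26, -19, -12, -11, -10, -6, -4, -3, -2, 1, 4, 5, 6, 9, 10, 11, 12, 13, 14, 18, 20, 21, 22, 25, 26, 27, 29, 31, 35, 36, 42, 48}, so |A + A| = 32. Thus K = 32/8 = 4. For comparison, the minimum possible |A + A| over all 8-element sets is 2·8 − 1 = 15 (so min K = 15/8), attained only by arithmetic progressions.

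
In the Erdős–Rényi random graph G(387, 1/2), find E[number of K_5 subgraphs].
E[# K_5] = C(387, 5) · (1/2)^C(5, 2) = 70486792992 / 2^10 = 2202712281/32 = 68834758.78125

For each 5-subset S of vertices (there are C(387, 5) = 70486792992 such S), let X_S = 1 if S induces a K_5 (all C(5, 2) = 10 edges present). Then P(X_S = 1) = (1/2)^10 = 1/1024. By linearity of expectation, E[# K_5] = C(387, 5) · (1/2)^10 = 70486792992 / 1024 = 2202712281/32 = 68834758.78125.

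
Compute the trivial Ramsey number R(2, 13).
R(2, 13) = 13

R(2, k) = k for all k ≥ 2: in a 2-colouring of K_k, either some edge is red (a red K_2) or all edges are blue (a blue K_k). And K_{12} coloured all-blue has no blue K_13, so R(2, 13) > 12. Hence R(2, 13) = 13.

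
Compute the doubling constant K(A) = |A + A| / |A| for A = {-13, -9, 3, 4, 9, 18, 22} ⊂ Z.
K = |A + A| / |A| = 26/7

Enumerate A + A = {a + b : a, b ∈ A}. With |A| = 7, there are |A|^2 = 49 ordered sum pairs; collecting distinct values, A + A = {-26, -22, -18, -10, -9, -6, -5, -4, 0, 5, 6, 7, 8, 9, 12, 13, 18, 21, 22, 25, 26, 27, 31, 36, 40, 44}, so |A + A| = 26. Thus K = 26/7. For comparison, the minimum possible |A + A| over all 7-element sets is 2·7 − 1 = 13 (so min K = 13/7), attained only by arithmetic progressions.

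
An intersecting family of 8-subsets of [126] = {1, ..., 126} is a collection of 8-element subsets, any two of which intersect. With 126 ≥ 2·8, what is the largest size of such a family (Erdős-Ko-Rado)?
max |F| = C(125, 7) = 79740633500

Erdős-Ko-Rado (1961): when n ≥ 2k, max |F| = C(n−1, k−1). The bound is attained by the star {A : i ∈ A} for any fixed i ∈ [n]. Here C(126−1, 8−1) = C(125, 7) = 79740633500.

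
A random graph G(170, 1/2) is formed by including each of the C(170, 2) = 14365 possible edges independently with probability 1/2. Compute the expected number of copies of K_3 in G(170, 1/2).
E[# K_3] = C(170, 3) · (1/2)^C(3, 2) = 804440 / 2^3 = 100555

For each 3-subset S of vertices (there are C(170, 3) = 804440 such S), let X_S = 1 if S induces a K_3 (all C(3, 2) = 3 edges present). Then P(X_S = 1) = (1/2)^3 = 1/8. By linearity of expectation, E[# K_3] = C(170, 3) · (1/2)^3 = 804440 / 8 = 100555.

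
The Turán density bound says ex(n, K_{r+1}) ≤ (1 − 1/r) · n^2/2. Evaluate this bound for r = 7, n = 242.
Turán density bound = (6/7) · 242^2/2 = 175692/7 ≈ 25098.8571

Turán's theorem: ex(n, K_{r+1}) is achieved by the complete r-partite Turán graph T(n, r) with parts as balanced as possible, and is at most (1 − 1/r) · n^2/2. For r = 7, n = 242: the density bound is (6/7) · 58564/2 = 175692/7 ≈ 25098.8571. The integer-valued extremum is e(T(242, 7)) = 25098, which is strictly less than the density bound 175692/7 since 7 ∤ 242 (the parts of T(242, 7) cannot all be equal).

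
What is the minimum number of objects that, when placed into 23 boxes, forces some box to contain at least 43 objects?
n = (43 − 1)·23 + 1 = 967

By the generalised pigeonhole principle, to guarantee some box contains ≥ r objects we need more than (r − 1) · k objects total. Threshold: n = (r − 1) · k + 1. With r = 43 and k = 23: n = 42 · 23 + 1 = 966 + 1 = 967. For n = 966 = 42 · 23, we can put exactly 42 objects in every box, avoiding 43 in any single one — so 967 is tight.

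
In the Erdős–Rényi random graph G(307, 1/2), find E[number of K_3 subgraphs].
E[# K_3] = C(307, 3) · (1/2)^C(3, 2) = 4775385 / 2^3 = 596923.125

For each 3-subset S of vertices (there are C(307, 3) = 4775385 such S), let X_S = 1 if S induces a K_3 (all C(3, 2) = 3 edges present). Then P(X_S = 1) = (1/2)^3 = 1/8. By linearity of expectation, E[# K_3] = C(307, 3) · (1/2)^3 = 4775385 / 8 = 596923.125.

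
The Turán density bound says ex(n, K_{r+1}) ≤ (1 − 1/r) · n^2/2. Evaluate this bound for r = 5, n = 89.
Turán density bound = (4/5) · 89^2/2 = 15842/5 ≈ 3168.4

Turán's theorem: ex(n, K_{r+1}) is achieved by the complete r-partite Turán graph T(n, r) with parts as balanced as possible, and is at most (1 − 1/r) · n^2/2. For r = 5, n = 89: the density bound is (4/5) · 7921/2 = 15842/5 ≈ 3168.4. The integer-valued extremum is e(T(89, 5)) = 3168, which is strictly less than the density bound 15842/5 since 5 ∤ 89 (the parts of T(89, 5) cannot all be equal).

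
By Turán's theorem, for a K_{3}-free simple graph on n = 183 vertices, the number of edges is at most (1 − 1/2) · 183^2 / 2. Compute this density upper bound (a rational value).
Turán density bound = (1/2) · 183^2/2 = 33489/4 ≈ 8372.25

Turán's theorem: ex(n, K_{r+1}) is achieved by the complete r-partite Turán graph T(n, r) with parts as balanced as possible, and is at most (1 − 1/r) · n^2/2. For r = 2, n = 183: the density bound is (1/2) · 33489/2 = 33489/4 ≈ 8372.25. The integer-valued extremum is e(T(183, 2)) = 8372, which is strictly less than the density bound 33489/4 since 2 ∤ 183 (the parts of T(183, 2) cannot all be equal).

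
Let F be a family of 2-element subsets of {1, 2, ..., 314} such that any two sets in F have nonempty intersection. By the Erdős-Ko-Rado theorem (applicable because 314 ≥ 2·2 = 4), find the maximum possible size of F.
max |F| = C(313, 1) = 313

Erdős-Ko-Rado (1961): when n ≥ 2k, max |F| = C(n−1, k−1). The bound is attained by the star {A : i ∈ A} for any fixed i ∈ [n]. Here C(314−1, 2−1) = C(313, 1) = 313.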